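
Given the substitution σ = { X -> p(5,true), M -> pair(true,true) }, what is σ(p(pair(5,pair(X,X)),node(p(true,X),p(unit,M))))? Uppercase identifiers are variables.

p(pair(5,pair(p(5,true),p(5,true))),node(p(true,p(5,true)),p(unit,pair(true,true))))

Replace each occurrence of X with p(5,true).
Replace each occurrence of M with pair(true,true).
Result: p(pair(5,pair(p(5,true),p(5,true))),node(p(true,p(5,true)),p(unit,pair(true,true)))).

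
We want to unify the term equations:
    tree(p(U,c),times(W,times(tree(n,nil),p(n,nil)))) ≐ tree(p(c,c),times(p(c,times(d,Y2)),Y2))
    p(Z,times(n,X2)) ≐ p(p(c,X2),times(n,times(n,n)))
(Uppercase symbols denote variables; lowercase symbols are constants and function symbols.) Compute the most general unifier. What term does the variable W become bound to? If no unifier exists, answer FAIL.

Decompose tree/2: p(U,c) ≐ p(c,c),  times(W,times(tree(n,nil),p(n,nil))) ≐ times(p(c,times(d,Y2)),Y2).
Decompose p/2: U ≐ c,  c ≐ c.
Bind U := c; no other remaining equation mentions U.
Delete trivial equation c ≐ c.
Decompose times/2: W ≐ p(c,times(d,Y2)),  times(tree(n,nil),p(n,nil)) ≐ Y2.
Bind W := p(c,times(d,Y2)); no other remaining equation mentions W.
Bind Y2 := times(tree(n,nil),p(n,nil)); no other remaining equation mentions Y2. Substituting into the earlier binding gives W := p(c,times(d,times(tree(n,nil),p(n,nil)))).
Decompose p/2: Z ≐ p(c,X2),  times(n,X2) ≐ times(n,times(n,n)).
Bind Z := p(c,X2); no other remaining equation mentions Z.
Decompose times/2: n ≐ n,  X2 ≐ times(n,n).
Delete trivial equation n ≐ n.
Bind X2 := times(n,n). Substituting into the earlier binding gives Z := p(c,times(n,n)).
MGU = { U -> c, W -> p(c,times(d,times(tree(n,nil),p(n,nil)))), Y2 -> times(tree(n,nil),p(n,nil)), Z -> p(c,times(n,n)), X2 -> times(n,n) }, so W -> p(c,times(d,times(tree(n,nil),p(n,nil)))).

p(c,times(d,times(tree(n,nil),p(n,nil))))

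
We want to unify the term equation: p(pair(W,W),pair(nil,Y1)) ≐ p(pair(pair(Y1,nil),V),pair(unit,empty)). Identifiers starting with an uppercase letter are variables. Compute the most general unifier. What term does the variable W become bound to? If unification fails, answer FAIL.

Decompose p/2: pair(W,W) ≐ pair(pair(Y1,nil),V),  pair(nil,Y1) ≐ pair(unit,empty).
Decompose pair/2: W ≐ pair(Y1,nil),  W ≐ V.
Bind W := pair(Y1,nil); substituting into the one remaining equation that mentions W gives: pair(Y1,nil) ≐ V.
Bind V := pair(Y1,nil); no other remaining equation mentions V.
Decompose pair/2: nil ≐ unit,  Y1 ≐ empty.
Clash: constants nil and unit differ; no unifier exists.

FAIL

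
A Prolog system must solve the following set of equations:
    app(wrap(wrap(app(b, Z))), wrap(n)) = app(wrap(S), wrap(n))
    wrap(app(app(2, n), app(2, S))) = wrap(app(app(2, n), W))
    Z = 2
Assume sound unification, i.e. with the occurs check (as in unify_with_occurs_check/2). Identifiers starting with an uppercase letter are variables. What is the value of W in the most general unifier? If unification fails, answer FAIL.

Decompose app/2: wrap(wrap(app(b, Z))) = wrap(S),  wrap(n) = wrap(n).
Decompose wrap/1: wrap(app(b, Z)) = S.
Bind S := wrap(app(b, Z)); substituting into the one remaining equation that mentions S gives: wrap(app(app(2, n), app(2, wrap(app(b, Z))))) = wrap(app(app(2, n), W)).
Delete trivial equation wrap(n) = wrap(n).
Decompose wrap/1: app(app(2, n), app(2, wrap(app(b, Z)))) = app(app(2, n), W).
Decompose app/2: app(2, n) = app(2, n),  app(2, wrap(app(b, Z))) = W.
Delete trivial equation app(2, n) = app(2, n).
Bind W := app(2, wrap(app(b, Z))); no other remaining equation mentions W.
Bind Z := 2. Substituting into the earlier bindings gives S := wrap(app(b, 2)), W := app(2, wrap(app(b, 2))).
MGU = { S = wrap(app(b, 2)), W = app(2, wrap(app(b, 2))), Z = 2 }, so W = app(2, wrap(app(b, 2))).

app(2, wrap(app(b, 2)))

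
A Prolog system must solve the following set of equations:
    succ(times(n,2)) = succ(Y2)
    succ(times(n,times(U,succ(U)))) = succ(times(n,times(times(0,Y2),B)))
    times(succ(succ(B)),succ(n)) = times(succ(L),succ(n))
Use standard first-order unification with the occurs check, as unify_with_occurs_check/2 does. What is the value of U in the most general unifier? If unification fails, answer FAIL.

times(0,times(n,2))

Decompose succ/1: times(n,2) = Y2.
Bind Y2 := times(n,2); substituting into the one remaining equation that mentions Y2 gives: succ(times(n,times(U,succ(U)))) = succ(times(n,times(times(0,times(n,2)),B))).
Decompose succ/1: times(n,times(U,succ(U))) = times(n,times(times(0,times(n,2)),B)).
Decompose times/2: n = n,  times(U,succ(U)) = times(times(0,times(n,2)),B).
Delete trivial equation n = n.
Decompose times/2: U = times(0,times(n,2)),  succ(U) = B.
Bind U := times(0,times(n,2)); substituting into the one remaining equation that mentions U gives: succ(times(0,times(n,2))) = B.
Bind B := succ(times(0,times(n,2))); substituting into the remaining equation gives: times(succ(succ(succ(times(0,times(n,2))))),succ(n)) = times(succ(L),succ(n)).
Decompose times/2: succ(succ(succ(times(0,times(n,2))))) = succ(L),  succ(n) = succ(n).
Decompose succ/1: succ(succ(times(0,times(n,2)))) = L.
Bind L := succ(succ(times(0,times(n,2)))); no other remaining equation mentions L.
Delete trivial equation succ(n) = succ(n).
MGU = { Y2 = times(n,2), U = times(0,times(n,2)), B = succ(times(0,times(n,2))), L = succ(succ(times(0,times(n,2)))) }, so U = times(0,times(n,2)).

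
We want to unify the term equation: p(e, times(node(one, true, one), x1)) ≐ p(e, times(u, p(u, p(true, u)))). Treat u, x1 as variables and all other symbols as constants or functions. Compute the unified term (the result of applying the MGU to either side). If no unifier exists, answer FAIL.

p(e, times(node(one, true, one), p(node(one, true, one), p(true, node(one, true, one)))))

Decompose p/2: e ≐ e,  times(node(one, true, one), x1) ≐ times(u, p(u, p(true, u))).
Delete trivial equation e ≐ e.
Decompose times/2: node(one, true, one) ≐ u,  x1 ≐ p(u, p(true, u)).
Bind u := node(one, true, one); substituting into the remaining equation gives: x1 ≐ p(node(one, true, one), p(true, node(one, true, one))).
Bind x1 := p(node(one, true, one), p(true, node(one, true, one))).
Applying the MGU to either side gives p(e, times(node(one, true, one), p(node(one, true, one), p(true, node(one, true, one))))).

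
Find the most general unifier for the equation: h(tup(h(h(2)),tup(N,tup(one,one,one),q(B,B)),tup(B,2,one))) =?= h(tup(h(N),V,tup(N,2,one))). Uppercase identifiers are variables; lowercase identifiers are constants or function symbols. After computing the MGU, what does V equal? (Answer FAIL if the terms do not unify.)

tup(h(2),tup(one,one,one),q(h(2),h(2)))

Decompose h/1: tup(h(h(2)),tup(N,tup(one,one,one),q(B,B)),tup(B,2,one)) =?= tup(h(N),V,tup(N,2,one)).
Decompose tup/3: h(h(2)) =?= h(N),  tup(N,tup(one,one,one),q(B,B)) =?= V,  tup(B,2,one) =?= tup(N,2,one).
Decompose h/1: h(2) =?= N.
Bind N := h(2); substituting into the remaining equations gives: tup(h(2),tup(one,one,one),q(B,B)) =?= V,  tup(B,2,one) =?= tup(h(2),2,one).
Bind V := tup(h(2),tup(one,one,one),q(B,B)); no other remaining equation mentions V.
Decompose tup/3: B =?= h(2),  2 =?= 2,  one =?= one.
Bind B := h(2); no other remaining equation mentions B. Substituting into the earlier binding gives V := tup(h(2),tup(one,one,one),q(h(2),h(2))).
Delete trivial equation 2 =?= 2.
Delete trivial equation one =?= one.
MGU = { N := h(2), V := tup(h(2),tup(one,one,one),q(h(2),h(2))), B := h(2) }, so V := tup(h(2),tup(one,one,one),q(h(2),h(2))).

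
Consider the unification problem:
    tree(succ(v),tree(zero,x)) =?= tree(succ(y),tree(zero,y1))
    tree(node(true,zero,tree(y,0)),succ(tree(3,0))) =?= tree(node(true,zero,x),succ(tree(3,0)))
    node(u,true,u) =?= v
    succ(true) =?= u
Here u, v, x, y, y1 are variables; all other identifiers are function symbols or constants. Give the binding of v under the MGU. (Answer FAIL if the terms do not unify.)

Decompose tree/2: succ(v) =?= succ(y),  tree(zero,x) =?= tree(zero,y1).
Decompose succ/1: v =?= y.
Bind v := y; substituting into the one remaining equation that mentions v gives: node(u,true,u) =?= y.
Decompose tree/2: zero =?= zero,  x =?= y1.
Delete trivial equation zero =?= zero.
Bind x := y1; substituting into the one remaining equation that mentions x gives: tree(node(true,zero,tree(y,0)),succ(tree(3,0))) =?= tree(node(true,zero,y1),succ(tree(3,0))).
Decompose tree/2: node(true,zero,tree(y,0)) =?= node(true,zero,y1),  succ(tree(3,0)) =?= succ(tree(3,0)).
Decompose node/3: true =?= true,  zero =?= zero,  tree(y,0) =?= y1.
Delete trivial equation true =?= true.
Delete trivial equation zero =?= zero.
Bind y1 := tree(y,0); no other remaining equation mentions y1. Substituting into the earlier binding gives x := tree(y,0).
Delete trivial equation succ(tree(3,0)) =?= succ(tree(3,0)).
Bind y := node(u,true,u); no other remaining equation mentions y. Substituting into the earlier bindings gives v := node(u,true,u), x := tree(node(u,true,u),0), y1 := tree(node(u,true,u),0).
Bind u := succ(true). Substituting into the earlier bindings gives v := node(succ(true),true,succ(true)), x := tree(node(succ(true),true,succ(true)),0), y1 := tree(node(succ(true),true,succ(true)),0), y := node(succ(true),true,succ(true)).
MGU = { v := node(succ(true),true,succ(true)), x := tree(node(succ(true),true,succ(true)),0), y1 := tree(node(succ(true),true,succ(true)),0), y := node(succ(true),true,succ(true)), u := succ(true) }, so v := node(succ(true),true,succ(true)).

node(succ(true),true,succ(true))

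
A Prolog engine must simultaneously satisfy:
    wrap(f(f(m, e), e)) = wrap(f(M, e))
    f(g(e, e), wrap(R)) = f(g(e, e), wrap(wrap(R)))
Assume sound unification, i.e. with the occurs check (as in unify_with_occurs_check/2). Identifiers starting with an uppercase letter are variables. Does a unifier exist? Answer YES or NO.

NO

Decompose wrap/1: f(f(m, e), e) = f(M, e).
Decompose f/2: f(m, e) = M,  e = e.
Bind M := f(m, e); no other remaining equation mentions M.
Delete trivial equation e = e.
Decompose f/2: g(e, e) = g(e, e),  wrap(R) = wrap(wrap(R)).
Delete trivial equation g(e, e) = g(e, e).
Decompose wrap/1: R = wrap(R).
Occurs check fails: R occurs in wrap(R); the equation R = wrap(R) has no finite solution.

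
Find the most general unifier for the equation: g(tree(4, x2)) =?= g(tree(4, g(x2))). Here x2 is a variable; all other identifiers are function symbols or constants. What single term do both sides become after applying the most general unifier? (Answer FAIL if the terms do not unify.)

FAIL

Decompose g/1: tree(4, x2) =?= tree(4, g(x2)).
Decompose tree/2: 4 =?= 4,  x2 =?= g(x2).
Delete trivial equation 4 =?= 4.
Occurs check fails: x2 occurs in g(x2); the equation x2 =?= g(x2) has no finite solution.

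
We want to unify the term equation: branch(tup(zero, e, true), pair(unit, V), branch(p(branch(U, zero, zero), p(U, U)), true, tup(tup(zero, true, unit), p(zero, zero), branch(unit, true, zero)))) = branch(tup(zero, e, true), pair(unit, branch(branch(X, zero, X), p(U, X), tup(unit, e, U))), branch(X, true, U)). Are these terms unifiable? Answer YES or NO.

YES

Decompose branch/3: tup(zero, e, true) = tup(zero, e, true),  pair(unit, V) = pair(unit, branch(branch(X, zero, X), p(U, X), tup(unit, e, U))),  branch(p(branch(U, zero, zero), p(U, U)), true, tup(tup(zero, true, unit), p(zero, zero), branch(unit, true, zero))) = branch(X, true, U).
Delete trivial equation tup(zero, e, true) = tup(zero, e, true).
Decompose pair/2: unit = unit,  V = branch(branch(X, zero, X), p(U, X), tup(unit, e, U)).
Delete trivial equation unit = unit.
Bind V := branch(branch(X, zero, X), p(U, X), tup(unit, e, U)); no other remaining equation mentions V.
Decompose branch/3: p(branch(U, zero, zero), p(U, U)) = X,  true = true,  tup(tup(zero, true, unit), p(zero, zero), branch(unit, true, zero)) = U.
Bind X := p(branch(U, zero, zero), p(U, U)); no other remaining equation mentions X. Substituting into the earlier binding gives V := branch(branch(p(branch(U, zero, zero), p(U, U)), zero, p(branch(U, zero, zero), p(U, U))), p(U, p(branch(U, zero, zero), p(U, U))), tup(unit, e, U)).
Delete trivial equation true = true.
Bind U := tup(tup(zero, true, unit), p(zero, zero), branch(unit, true, zero)). Substituting into the earlier bindings gives V := branch(branch(p(branch(tup(tup(zero, true, unit), p(zero, zero), branch(unit, true, zero)), zero, zero), p(tup(tup(zero, true, unit), p(zero, zero), branch(unit, true, zero)), tup(tup(zero, true, unit), p(zero, zero), branch(unit, true, zero)))), zero, p(branch(tup(tup(zero, true, unit), p(zero, zero), branch(unit, true, zero)), zero, zero), p(tup(tup(zero, true, unit), p(zero, zero), branch(unit, true, zero)), tup(tup(zero, true, unit), p(zero, zero), branch(unit, true, zero))))), p(tup(tup(zero, true, unit), p(zero, zero), branch(unit, true, zero)), p(branch(tup(tup(zero, true, unit), p(zero, zero), branch(unit, true, zero)), zero, zero), p(tup(tup(zero, true, unit), p(zero, zero), branch(unit, true, zero)), tup(tup(zero, true, unit), p(zero, zero), branch(unit, true, zero))))), tup(unit, e, tup(tup(zero, true, unit), p(zero, zero), branch(unit, true, zero)))), X := p(branch(tup(tup(zero, true, unit), p(zero, zero), branch(unit, true, zero)), zero, zero), p(tup(tup(zero, true, unit), p(zero, zero), branch(unit, true, zero)), tup(tup(zero, true, unit), p(zero, zero), branch(unit, true, zero)))).
No equations remain and no clash or occurs-check failure arose, so a unifier exists.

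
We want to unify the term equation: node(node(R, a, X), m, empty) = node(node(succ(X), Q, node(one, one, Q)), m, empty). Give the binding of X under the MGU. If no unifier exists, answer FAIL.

Decompose node/3: node(R, a, X) = node(succ(X), Q, node(one, one, Q)),  m = m,  empty = empty.
Decompose node/3: R = succ(X),  a = Q,  X = node(one, one, Q).
Bind R := succ(X); no other remaining equation mentions R.
Bind Q := a; substituting into the one remaining equation that mentions Q gives: X = node(one, one, a).
Bind X := node(one, one, a); no other remaining equation mentions X. Substituting into the earlier binding gives R := succ(node(one, one, a)).
Delete trivial equation m = m.
Delete trivial equation empty = empty.
MGU = { R := succ(node(one, one, a)), Q := a, X := node(one, one, a) }, so X := node(one, one, a).

node(one, one, a)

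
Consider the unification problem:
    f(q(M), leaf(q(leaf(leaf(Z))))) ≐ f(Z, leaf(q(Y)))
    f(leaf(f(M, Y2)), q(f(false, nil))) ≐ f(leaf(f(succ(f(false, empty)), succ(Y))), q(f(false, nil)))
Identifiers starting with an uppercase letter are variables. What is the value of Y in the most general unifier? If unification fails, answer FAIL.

Decompose f/2: q(M) ≐ Z,  leaf(q(leaf(leaf(Z)))) ≐ leaf(q(Y)).
Bind Z := q(M); substituting into the one remaining equation that mentions Z gives: leaf(q(leaf(leaf(q(M))))) ≐ leaf(q(Y)).
Decompose leaf/1: q(leaf(leaf(q(M)))) ≐ q(Y).
Decompose q/1: leaf(leaf(q(M))) ≐ Y.
Bind Y := leaf(leaf(q(M))); substituting into the remaining equation gives: f(leaf(f(M, Y2)), q(f(false, nil))) ≐ f(leaf(f(succ(f(false, empty)), succ(leaf(leaf(q(M)))))), q(f(false, nil))).
Decompose f/2: leaf(f(M, Y2)) ≐ leaf(f(succ(f(false, empty)), succ(leaf(leaf(q(M)))))),  q(f(false, nil)) ≐ q(f(false, nil)).
Decompose leaf/1: f(M, Y2) ≐ f(succ(f(false, empty)), succ(leaf(leaf(q(M))))).
Decompose f/2: M ≐ succ(f(false, empty)),  Y2 ≐ succ(leaf(leaf(q(M)))).
Bind M := succ(f(false, empty)); substituting into the one remaining equation that mentions M gives: Y2 ≐ succ(leaf(leaf(q(succ(f(false, empty)))))). Substituting into the earlier bindings gives Z := q(succ(f(false, empty))), Y := leaf(leaf(q(succ(f(false, empty))))).
Bind Y2 := succ(leaf(leaf(q(succ(f(false, empty)))))); no other remaining equation mentions Y2.
Delete trivial equation q(f(false, nil)) ≐ q(f(false, nil)).
MGU = { Z ↦ q(succ(f(false, empty))), Y ↦ leaf(leaf(q(succ(f(false, empty))))), M ↦ succ(f(false, empty)), Y2 ↦ succ(leaf(leaf(q(succ(f(false, empty)))))) }, so Y ↦ leaf(leaf(q(succ(f(false, empty))))).

leaf(leaf(q(succ(f(false, empty)))))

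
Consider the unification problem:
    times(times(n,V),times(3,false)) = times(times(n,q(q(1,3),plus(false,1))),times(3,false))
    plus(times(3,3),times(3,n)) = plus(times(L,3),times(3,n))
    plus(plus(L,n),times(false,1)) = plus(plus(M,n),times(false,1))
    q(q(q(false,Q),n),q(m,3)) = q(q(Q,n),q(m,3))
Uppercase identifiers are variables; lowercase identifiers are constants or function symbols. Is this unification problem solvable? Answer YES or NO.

Decompose times/2: times(n,V) = times(n,q(q(1,3),plus(false,1))),  times(3,false) = times(3,false).
Decompose times/2: n = n,  V = q(q(1,3),plus(false,1)).
Delete trivial equation n = n.
Bind V := q(q(1,3),plus(false,1)); no other remaining equation mentions V.
Delete trivial equation times(3,false) = times(3,false).
Decompose plus/2: times(3,3) = times(L,3),  times(3,n) = times(3,n).
Decompose times/2: 3 = L,  3 = 3.
Bind L := 3; substituting into the one remaining equation that mentions L gives: plus(plus(3,n),times(false,1)) = plus(plus(M,n),times(false,1)).
Delete trivial equation 3 = 3.
Delete trivial equation times(3,n) = times(3,n).
Decompose plus/2: plus(3,n) = plus(M,n),  times(false,1) = times(false,1).
Decompose plus/2: 3 = M,  n = n.
Bind M := 3; no other remaining equation mentions M.
Delete trivial equation n = n.
Delete trivial equation times(false,1) = times(false,1).
Decompose q/2: q(q(false,Q),n) = q(Q,n),  q(m,3) = q(m,3).
Decompose q/2: q(false,Q) = Q,  n = n.
Occurs check fails: Q occurs in q(false,Q); the equation Q = q(false,Q) has no finite solution.

NO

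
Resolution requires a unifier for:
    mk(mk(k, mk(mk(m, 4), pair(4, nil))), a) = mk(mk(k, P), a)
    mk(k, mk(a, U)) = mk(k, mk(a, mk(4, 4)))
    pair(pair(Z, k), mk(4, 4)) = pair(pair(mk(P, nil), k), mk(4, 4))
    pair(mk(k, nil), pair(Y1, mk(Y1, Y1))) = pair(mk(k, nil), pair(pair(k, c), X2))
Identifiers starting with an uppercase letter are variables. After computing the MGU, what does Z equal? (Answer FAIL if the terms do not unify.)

Decompose mk/2: mk(k, mk(mk(m, 4), pair(4, nil))) = mk(k, P),  a = a.
Decompose mk/2: k = k,  mk(mk(m, 4), pair(4, nil)) = P.
Delete trivial equation k = k.
Bind P := mk(mk(m, 4), pair(4, nil)); substituting into the one remaining equation that mentions P gives: pair(pair(Z, k), mk(4, 4)) = pair(pair(mk(mk(mk(m, 4), pair(4, nil)), nil), k), mk(4, 4)).
Delete trivial equation a = a.
Decompose mk/2: k = k,  mk(a, U) = mk(a, mk(4, 4)).
Delete trivial equation k = k.
Decompose mk/2: a = a,  U = mk(4, 4).
Delete trivial equation a = a.
Bind U := mk(4, 4); no other remaining equation mentions U.
Decompose pair/2: pair(Z, k) = pair(mk(mk(mk(m, 4), pair(4, nil)), nil), k),  mk(4, 4) = mk(4, 4).
Decompose pair/2: Z = mk(mk(mk(m, 4), pair(4, nil)), nil),  k = k.
Bind Z := mk(mk(mk(m, 4), pair(4, nil)), nil); no other remaining equation mentions Z.
Delete trivial equation k = k.
Delete trivial equation mk(4, 4) = mk(4, 4).
Decompose pair/2: mk(k, nil) = mk(k, nil),  pair(Y1, mk(Y1, Y1)) = pair(pair(k, c), X2).
Delete trivial equation mk(k, nil) = mk(k, nil).
Decompose pair/2: Y1 = pair(k, c),  mk(Y1, Y1) = X2.
Bind Y1 := pair(k, c); substituting into the remaining equation gives: mk(pair(k, c), pair(k, c)) = X2.
Bind X2 := mk(pair(k, c), pair(k, c)).
MGU = { P -> mk(mk(m, 4), pair(4, nil)), U -> mk(4, 4), Z -> mk(mk(mk(m, 4), pair(4, nil)), nil), Y1 -> pair(k, c), X2 -> mk(pair(k, c), pair(k, c)) }, so Z -> mk(mk(mk(m, 4), pair(4, nil)), nil).

mk(mk(mk(m, 4), pair(4, nil)), nil)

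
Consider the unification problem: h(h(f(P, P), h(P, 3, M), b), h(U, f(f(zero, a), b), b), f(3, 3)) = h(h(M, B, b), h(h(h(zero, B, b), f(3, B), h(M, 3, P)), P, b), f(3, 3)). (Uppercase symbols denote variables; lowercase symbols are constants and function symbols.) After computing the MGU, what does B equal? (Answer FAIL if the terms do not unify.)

h(f(f(zero, a), b), 3, f(f(f(zero, a), b), f(f(zero, a), b)))

Decompose h/3: h(f(P, P), h(P, 3, M), b) = h(M, B, b),  h(U, f(f(zero, a), b), b) = h(h(h(zero, B, b), f(3, B), h(M, 3, P)), P, b),  f(3, 3) = f(3, 3).
Decompose h/3: f(P, P) = M,  h(P, 3, M) = B,  b = b.
Bind M := f(P, P); substituting into the 2 remaining equations that mention M gives: h(P, 3, f(P, P)) = B,  h(U, f(f(zero, a), b), b) = h(h(h(zero, B, b), f(3, B), h(f(P, P), 3, P)), P, b).
Bind B := h(P, 3, f(P, P)); substituting into the one remaining equation that mentions B gives: h(U, f(f(zero, a), b), b) = h(h(h(zero, h(P, 3, f(P, P)), b), f(3, h(P, 3, f(P, P))), h(f(P, P), 3, P)), P, b).
Delete trivial equation b = b.
Decompose h/3: U = h(h(zero, h(P, 3, f(P, P)), b), f(3, h(P, 3, f(P, P))), h(f(P, P), 3, P)),  f(f(zero, a), b) = P,  b = b.
Bind U := h(h(zero, h(P, 3, f(P, P)), b), f(3, h(P, 3, f(P, P))), h(f(P, P), 3, P)); no other remaining equation mentions U.
Bind P := f(f(zero, a), b); no other remaining equation mentions P. Substituting into the earlier bindings gives M := f(f(f(zero, a), b), f(f(zero, a), b)), B := h(f(f(zero, a), b), 3, f(f(f(zero, a), b), f(f(zero, a), b))), U := h(h(zero, h(f(f(zero, a), b), 3, f(f(f(zero, a), b), f(f(zero, a), b))), b), f(3, h(f(f(zero, a), b), 3, f(f(f(zero, a), b), f(f(zero, a), b)))), h(f(f(f(zero, a), b), f(f(zero, a), b)), 3, f(f(zero, a), b))).
Delete trivial equation b = b.
Delete trivial equation f(3, 3) = f(3, 3).
MGU = { M -> f(f(f(zero, a), b), f(f(zero, a), b)), B -> h(f(f(zero, a), b), 3, f(f(f(zero, a), b), f(f(zero, a), b))), U -> h(h(zero, h(f(f(zero, a), b), 3, f(f(f(zero, a), b), f(f(zero, a), b))), b), f(3, h(f(f(zero, a), b), 3, f(f(f(zero, a), b), f(f(zero, a), b)))), h(f(f(f(zero, a), b), f(f(zero, a), b)), 3, f(f(zero, a), b))), P -> f(f(zero, a), b) }, so B -> h(f(f(zero, a), b), 3, f(f(f(zero, a), b), f(f(zero, a), b))).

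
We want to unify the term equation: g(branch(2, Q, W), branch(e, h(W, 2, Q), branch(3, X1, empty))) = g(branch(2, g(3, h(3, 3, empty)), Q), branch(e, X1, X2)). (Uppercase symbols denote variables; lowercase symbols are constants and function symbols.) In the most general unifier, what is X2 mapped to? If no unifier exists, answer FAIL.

Decompose g/2: branch(2, Q, W) = branch(2, g(3, h(3, 3, empty)), Q),  branch(e, h(W, 2, Q), branch(3, X1, empty)) = branch(e, X1, X2).
Decompose branch/3: 2 = 2,  Q = g(3, h(3, 3, empty)),  W = Q.
Delete trivial equation 2 = 2.
Bind Q := g(3, h(3, 3, empty)); substituting into the remaining equations gives: W = g(3, h(3, 3, empty)),  branch(e, h(W, 2, g(3, h(3, 3, empty))), branch(3, X1, empty)) = branch(e, X1, X2).
Bind W := g(3, h(3, 3, empty)); substituting into the remaining equation gives: branch(e, h(g(3, h(3, 3, empty)), 2, g(3, h(3, 3, empty))), branch(3, X1, empty)) = branch(e, X1, X2).
Decompose branch/3: e = e,  h(g(3, h(3, 3, empty)), 2, g(3, h(3, 3, empty))) = X1,  branch(3, X1, empty) = X2.
Delete trivial equation e = e.
Bind X1 := h(g(3, h(3, 3, empty)), 2, g(3, h(3, 3, empty))); substituting into the remaining equation gives: branch(3, h(g(3, h(3, 3, empty)), 2, g(3, h(3, 3, empty))), empty) = X2.
Bind X2 := branch(3, h(g(3, h(3, 3, empty)), 2, g(3, h(3, 3, empty))), empty).
MGU = { Q -> g(3, h(3, 3, empty)), W -> g(3, h(3, 3, empty)), X1 -> h(g(3, h(3, 3, empty)), 2, g(3, h(3, 3, empty))), X2 -> branch(3, h(g(3, h(3, 3, empty)), 2, g(3, h(3, 3, empty))), empty) }, so X2 -> branch(3, h(g(3, h(3, 3, empty)), 2, g(3, h(3, 3, empty))), empty).

branch(3, h(g(3, h(3, 3, empty)), 2, g(3, h(3, 3, empty))), empty)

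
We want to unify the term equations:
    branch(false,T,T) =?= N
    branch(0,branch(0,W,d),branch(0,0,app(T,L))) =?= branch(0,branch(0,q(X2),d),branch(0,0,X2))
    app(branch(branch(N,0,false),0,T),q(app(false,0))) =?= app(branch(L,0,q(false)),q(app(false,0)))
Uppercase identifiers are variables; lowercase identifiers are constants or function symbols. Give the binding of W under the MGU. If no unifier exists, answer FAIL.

Bind N := branch(false,T,T); substituting into the one remaining equation that mentions N gives: app(branch(branch(branch(false,T,T),0,false),0,T),q(app(false,0))) =?= app(branch(L,0,q(false)),q(app(false,0))).
Decompose branch/3: 0 =?= 0,  branch(0,W,d) =?= branch(0,q(X2),d),  branch(0,0,app(T,L)) =?= branch(0,0,X2).
Delete trivial equation 0 =?= 0.
Decompose branch/3: 0 =?= 0,  W =?= q(X2),  d =?= d.
Delete trivial equation 0 =?= 0.
Bind W := q(X2); no other remaining equation mentions W.
Delete trivial equation d =?= d.
Decompose branch/3: 0 =?= 0,  0 =?= 0,  app(T,L) =?= X2.
Delete trivial equation 0 =?= 0.
Delete trivial equation 0 =?= 0.
Bind X2 := app(T,L); no other remaining equation mentions X2. Substituting into the earlier binding gives W := q(app(T,L)).
Decompose app/2: branch(branch(branch(false,T,T),0,false),0,T) =?= branch(L,0,q(false)),  q(app(false,0)) =?= q(app(false,0)).
Decompose branch/3: branch(branch(false,T,T),0,false) =?= L,  0 =?= 0,  T =?= q(false).
Bind L := branch(branch(false,T,T),0,false); no other remaining equation mentions L. Substituting into the earlier bindings gives W := q(app(T,branch(branch(false,T,T),0,false))), X2 := app(T,branch(branch(false,T,T),0,false)).
Delete trivial equation 0 =?= 0.
Bind T := q(false); no other remaining equation mentions T. Substituting into the earlier bindings gives N := branch(false,q(false),q(false)), W := q(app(q(false),branch(branch(false,q(false),q(false)),0,false))), X2 := app(q(false),branch(branch(false,q(false),q(false)),0,false)), L := branch(branch(false,q(false),q(false)),0,false).
Delete trivial equation q(app(false,0)) =?= q(app(false,0)).
MGU = { N -> branch(false,q(false),q(false)), W -> q(app(q(false),branch(branch(false,q(false),q(false)),0,false))), X2 -> app(q(false),branch(branch(false,q(false),q(false)),0,false)), L -> branch(branch(false,q(false),q(false)),0,false), T -> q(false) }, so W -> q(app(q(false),branch(branch(false,q(false),q(false)),0,false))).

q(app(q(false),branch(branch(false,q(false),q(false)),0,false)))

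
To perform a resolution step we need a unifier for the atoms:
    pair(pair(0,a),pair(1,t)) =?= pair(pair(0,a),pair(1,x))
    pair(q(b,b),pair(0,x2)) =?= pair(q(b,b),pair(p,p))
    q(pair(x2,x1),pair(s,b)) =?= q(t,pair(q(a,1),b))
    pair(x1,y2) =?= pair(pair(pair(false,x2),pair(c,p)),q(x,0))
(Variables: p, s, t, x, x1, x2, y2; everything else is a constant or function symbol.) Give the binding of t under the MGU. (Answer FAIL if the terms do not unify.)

pair(0,pair(pair(false,0),pair(c,0)))

Decompose pair/2: pair(0,a) =?= pair(0,a),  pair(1,t) =?= pair(1,x).
Delete trivial equation pair(0,a) =?= pair(0,a).
Decompose pair/2: 1 =?= 1,  t =?= x.
Delete trivial equation 1 =?= 1.
Bind t := x; substituting into the one remaining equation that mentions t gives: q(pair(x2,x1),pair(s,b)) =?= q(x,pair(q(a,1),b)).
Decompose pair/2: q(b,b) =?= q(b,b),  pair(0,x2) =?= pair(p,p).
Delete trivial equation q(b,b) =?= q(b,b).
Decompose pair/2: 0 =?= p,  x2 =?= p.
Bind p := 0; substituting into the 2 remaining equations that mention p gives: x2 =?= 0,  pair(x1,y2) =?= pair(pair(pair(false,x2),pair(c,0)),q(x,0)).
Bind x2 := 0; substituting into the remaining equations gives: q(pair(0,x1),pair(s,b)) =?= q(x,pair(q(a,1),b)),  pair(x1,y2) =?= pair(pair(pair(false,0),pair(c,0)),q(x,0)).
Decompose q/2: pair(0,x1) =?= x,  pair(s,b) =?= pair(q(a,1),b).
Bind x := pair(0,x1); substituting into the one remaining equation that mentions x gives: pair(x1,y2) =?= pair(pair(pair(false,0),pair(c,0)),q(pair(0,x1),0)). Substituting into the earlier binding gives t := pair(0,x1).
Decompose pair/2: s =?= q(a,1),  b =?= b.
Bind s := q(a,1); no other remaining equation mentions s.
Delete trivial equation b =?= b.
Decompose pair/2: x1 =?= pair(pair(false,0),pair(c,0)),  y2 =?= q(pair(0,x1),0).
Bind x1 := pair(pair(false,0),pair(c,0)); substituting into the remaining equation gives: y2 =?= q(pair(0,pair(pair(false,0),pair(c,0))),0). Substituting into the earlier bindings gives t := pair(0,pair(pair(false,0),pair(c,0))), x := pair(0,pair(pair(false,0),pair(c,0))).
Bind y2 := q(pair(0,pair(pair(false,0),pair(c,0))),0).
MGU = { t := pair(0,pair(pair(false,0),pair(c,0))), p := 0, x2 := 0, x := pair(0,pair(pair(false,0),pair(c,0))), s := q(a,1), x1 := pair(pair(false,0),pair(c,0)), y2 := q(pair(0,pair(pair(false,0),pair(c,0))),0) }, so t := pair(0,pair(pair(false,0),pair(c,0))).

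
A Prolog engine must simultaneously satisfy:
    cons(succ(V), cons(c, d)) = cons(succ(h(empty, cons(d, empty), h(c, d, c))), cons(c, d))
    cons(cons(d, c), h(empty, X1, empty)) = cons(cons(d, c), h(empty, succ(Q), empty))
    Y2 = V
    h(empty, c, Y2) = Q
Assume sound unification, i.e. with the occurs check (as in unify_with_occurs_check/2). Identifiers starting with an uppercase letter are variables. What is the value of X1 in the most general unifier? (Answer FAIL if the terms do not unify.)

Decompose cons/2: succ(V) = succ(h(empty, cons(d, empty), h(c, d, c))),  cons(c, d) = cons(c, d).
Decompose succ/1: V = h(empty, cons(d, empty), h(c, d, c)).
Bind V := h(empty, cons(d, empty), h(c, d, c)); substituting into the one remaining equation that mentions V gives: Y2 = h(empty, cons(d, empty), h(c, d, c)).
Delete trivial equation cons(c, d) = cons(c, d).
Decompose cons/2: cons(d, c) = cons(d, c),  h(empty, X1, empty) = h(empty, succ(Q), empty).
Delete trivial equation cons(d, c) = cons(d, c).
Decompose h/3: empty = empty,  X1 = succ(Q),  empty = empty.
Delete trivial equation empty = empty.
Bind X1 := succ(Q); no other remaining equation mentions X1.
Delete trivial equation empty = empty.
Bind Y2 := h(empty, cons(d, empty), h(c, d, c)); substituting into the remaining equation gives: h(empty, c, h(empty, cons(d, empty), h(c, d, c))) = Q.
Bind Q := h(empty, c, h(empty, cons(d, empty), h(c, d, c))). Substituting into the earlier binding gives X1 := succ(h(empty, c, h(empty, cons(d, empty), h(c, d, c)))).
MGU = { V -> h(empty, cons(d, empty), h(c, d, c)), X1 -> succ(h(empty, c, h(empty, cons(d, empty), h(c, d, c)))), Y2 -> h(empty, cons(d, empty), h(c, d, c)), Q -> h(empty, c, h(empty, cons(d, empty), h(c, d, c))) }, so X1 -> succ(h(empty, c, h(empty, cons(d, empty), h(c, d, c)))).

succ(h(empty, c, h(empty, cons(d, empty), h(c, d, c))))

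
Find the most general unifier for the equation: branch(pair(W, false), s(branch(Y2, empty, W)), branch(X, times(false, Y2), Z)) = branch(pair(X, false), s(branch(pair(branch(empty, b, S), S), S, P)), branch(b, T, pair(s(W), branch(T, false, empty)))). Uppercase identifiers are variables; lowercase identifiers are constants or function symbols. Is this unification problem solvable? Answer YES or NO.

YES

Decompose branch/3: pair(W, false) = pair(X, false),  s(branch(Y2, empty, W)) = s(branch(pair(branch(empty, b, S), S), S, P)),  branch(X, times(false, Y2), Z) = branch(b, T, pair(s(W), branch(T, false, empty))).
Decompose pair/2: W = X,  false = false.
Bind W := X; substituting into the 2 remaining equations that mention W gives: s(branch(Y2, empty, X)) = s(branch(pair(branch(empty, b, S), S), S, P)),  branch(X, times(false, Y2), Z) = branch(b, T, pair(s(X), branch(T, false, empty))).
Delete trivial equation false = false.
Decompose s/1: branch(Y2, empty, X) = branch(pair(branch(empty, b, S), S), S, P).
Decompose branch/3: Y2 = pair(branch(empty, b, S), S),  empty = S,  X = P.
Bind Y2 := pair(branch(empty, b, S), S); substituting into the one remaining equation that mentions Y2 gives: branch(X, times(false, pair(branch(empty, b, S), S)), Z) = branch(b, T, pair(s(X), branch(T, false, empty))).
Bind S := empty; substituting into the one remaining equation that mentions S gives: branch(X, times(false, pair(branch(empty, b, empty), empty)), Z) = branch(b, T, pair(s(X), branch(T, false, empty))). Substituting into the earlier binding gives Y2 := pair(branch(empty, b, empty), empty).
Bind X := P; substituting into the remaining equation gives: branch(P, times(false, pair(branch(empty, b, empty), empty)), Z) = branch(b, T, pair(s(P), branch(T, false, empty))). Substituting into the earlier binding gives W := P.
Decompose branch/3: P = b,  times(false, pair(branch(empty, b, empty), empty)) = T,  Z = pair(s(P), branch(T, false, empty)).
Bind P := b; substituting into the one remaining equation that mentions P gives: Z = pair(s(b), branch(T, false, empty)). Substituting into the earlier bindings gives W := b, X := b.
Bind T := times(false, pair(branch(empty, b, empty), empty)); substituting into the remaining equation gives: Z = pair(s(b), branch(times(false, pair(branch(empty, b, empty), empty)), false, empty)).
Bind Z := pair(s(b), branch(times(false, pair(branch(empty, b, empty), empty)), false, empty)).
No equations remain and no clash or occurs-check failure arose, so a unifier exists.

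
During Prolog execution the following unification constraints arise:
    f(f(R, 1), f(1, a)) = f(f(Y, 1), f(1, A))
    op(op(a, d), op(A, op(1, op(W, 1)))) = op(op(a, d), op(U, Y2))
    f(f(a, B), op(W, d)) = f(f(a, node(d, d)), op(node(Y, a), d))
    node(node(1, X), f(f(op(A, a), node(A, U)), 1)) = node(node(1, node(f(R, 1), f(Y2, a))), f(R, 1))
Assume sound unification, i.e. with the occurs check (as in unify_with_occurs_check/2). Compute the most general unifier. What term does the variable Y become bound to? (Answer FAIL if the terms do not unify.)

Decompose f/2: f(R, 1) = f(Y, 1),  f(1, a) = f(1, A).
Decompose f/2: R = Y,  1 = 1.
Bind R := Y; substituting into the one remaining equation that mentions R gives: node(node(1, X), f(f(op(A, a), node(A, U)), 1)) = node(node(1, node(f(Y, 1), f(Y2, a))), f(Y, 1)).
Delete trivial equation 1 = 1.
Decompose f/2: 1 = 1,  a = A.
Delete trivial equation 1 = 1.
Bind A := a; substituting into the 2 remaining equations that mention A gives: op(op(a, d), op(a, op(1, op(W, 1)))) = op(op(a, d), op(U, Y2)),  node(node(1, X), f(f(op(a, a), node(a, U)), 1)) = node(node(1, node(f(Y, 1), f(Y2, a))), f(Y, 1)).
Decompose op/2: op(a, d) = op(a, d),  op(a, op(1, op(W, 1))) = op(U, Y2).
Delete trivial equation op(a, d) = op(a, d).
Decompose op/2: a = U,  op(1, op(W, 1)) = Y2.
Bind U := a; substituting into the one remaining equation that mentions U gives: node(node(1, X), f(f(op(a, a), node(a, a)), 1)) = node(node(1, node(f(Y, 1), f(Y2, a))), f(Y, 1)).
Bind Y2 := op(1, op(W, 1)); substituting into the one remaining equation that mentions Y2 gives: node(node(1, X), f(f(op(a, a), node(a, a)), 1)) = node(node(1, node(f(Y, 1), f(op(1, op(W, 1)), a))), f(Y, 1)).
Decompose f/2: f(a, B) = f(a, node(d, d)),  op(W, d) = op(node(Y, a), d).
Decompose f/2: a = a,  B = node(d, d).
Delete trivial equation a = a.
Bind B := node(d, d); no other remaining equation mentions B.
Decompose op/2: W = node(Y, a),  d = d.
Bind W := node(Y, a); substituting into the one remaining equation that mentions W gives: node(node(1, X), f(f(op(a, a), node(a, a)), 1)) = node(node(1, node(f(Y, 1), f(op(1, op(node(Y, a), 1)), a))), f(Y, 1)). Substituting into the earlier binding gives Y2 := op(1, op(node(Y, a), 1)).
Delete trivial equation d = d.
Decompose node/2: node(1, X) = node(1, node(f(Y, 1), f(op(1, op(node(Y, a), 1)), a))),  f(f(op(a, a), node(a, a)), 1) = f(Y, 1).
Decompose node/2: 1 = 1,  X = node(f(Y, 1), f(op(1, op(node(Y, a), 1)), a)).
Delete trivial equation 1 = 1.
Bind X := node(f(Y, 1), f(op(1, op(node(Y, a), 1)), a)); no other remaining equation mentions X.
Decompose f/2: f(op(a, a), node(a, a)) = Y,  1 = 1.
Bind Y := f(op(a, a), node(a, a)); no other remaining equation mentions Y. Substituting into the earlier bindings gives R := f(op(a, a), node(a, a)), Y2 := op(1, op(node(f(op(a, a), node(a, a)), a), 1)), W := node(f(op(a, a), node(a, a)), a), X := node(f(f(op(a, a), node(a, a)), 1), f(op(1, op(node(f(op(a, a), node(a, a)), a), 1)), a)).
Delete trivial equation 1 = 1.
MGU = { R ↦ f(op(a, a), node(a, a)), A ↦ a, U ↦ a, Y2 ↦ op(1, op(node(f(op(a, a), node(a, a)), a), 1)), B ↦ node(d, d), W ↦ node(f(op(a, a), node(a, a)), a), X ↦ node(f(f(op(a, a), node(a, a)), 1), f(op(1, op(node(f(op(a, a), node(a, a)), a), 1)), a)), Y ↦ f(op(a, a), node(a, a)) }, so Y ↦ f(op(a, a), node(a, a)).

f(op(a, a), node(a, a))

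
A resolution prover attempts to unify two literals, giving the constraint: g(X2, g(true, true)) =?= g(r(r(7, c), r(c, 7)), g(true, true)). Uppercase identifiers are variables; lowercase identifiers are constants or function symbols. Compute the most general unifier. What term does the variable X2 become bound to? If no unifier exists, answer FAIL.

Decompose g/2: X2 =?= r(r(7, c), r(c, 7)),  g(true, true) =?= g(true, true).
Bind X2 := r(r(7, c), r(c, 7)); no other remaining equation mentions X2.
Delete trivial equation g(true, true) =?= g(true, true).
MGU = { X2 ↦ r(r(7, c), r(c, 7)) }, so X2 ↦ r(r(7, c), r(c, 7)).

r(r(7, c), r(c, 7))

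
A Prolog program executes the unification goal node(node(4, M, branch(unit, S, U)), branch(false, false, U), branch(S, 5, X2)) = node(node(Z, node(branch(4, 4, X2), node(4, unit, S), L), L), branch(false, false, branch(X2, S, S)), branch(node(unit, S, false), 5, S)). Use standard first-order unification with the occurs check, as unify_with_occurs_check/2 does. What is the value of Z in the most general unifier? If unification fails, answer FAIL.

FAIL

Decompose node/3: node(4, M, branch(unit, S, U)) = node(Z, node(branch(4, 4, X2), node(4, unit, S), L), L),  branch(false, false, U) = branch(false, false, branch(X2, S, S)),  branch(S, 5, X2) = branch(node(unit, S, false), 5, S).
Decompose node/3: 4 = Z,  M = node(branch(4, 4, X2), node(4, unit, S), L),  branch(unit, S, U) = L.
Bind Z := 4; no other remaining equation mentions Z.
Bind M := node(branch(4, 4, X2), node(4, unit, S), L); no other remaining equation mentions M.
Bind L := branch(unit, S, U); no other remaining equation mentions L. Substituting into the earlier binding gives M := node(branch(4, 4, X2), node(4, unit, S), branch(unit, S, U)).
Decompose branch/3: false = false,  false = false,  U = branch(X2, S, S).
Delete trivial equation false = false.
Delete trivial equation false = false.
Bind U := branch(X2, S, S); no other remaining equation mentions U. Substituting into the earlier bindings gives M := node(branch(4, 4, X2), node(4, unit, S), branch(unit, S, branch(X2, S, S))), L := branch(unit, S, branch(X2, S, S)).
Decompose branch/3: S = node(unit, S, false),  5 = 5,  X2 = S.
Occurs check fails: S occurs in node(unit, S, false); the equation S = node(unit, S, false) has no finite solution.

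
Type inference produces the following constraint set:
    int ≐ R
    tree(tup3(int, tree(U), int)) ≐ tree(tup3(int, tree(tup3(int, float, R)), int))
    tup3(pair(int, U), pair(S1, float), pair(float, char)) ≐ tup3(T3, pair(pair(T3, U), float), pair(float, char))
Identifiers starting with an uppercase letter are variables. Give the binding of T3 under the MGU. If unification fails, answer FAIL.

Bind R := int; substituting into the one remaining equation that mentions R gives: tree(tup3(int, tree(U), int)) ≐ tree(tup3(int, tree(tup3(int, float, int)), int)).
Decompose tree/1: tup3(int, tree(U), int) ≐ tup3(int, tree(tup3(int, float, int)), int).
Decompose tup3/3: int ≐ int,  tree(U) ≐ tree(tup3(int, float, int)),  int ≐ int.
Delete trivial equation int ≐ int.
Decompose tree/1: U ≐ tup3(int, float, int).
Bind U := tup3(int, float, int); substituting into the one remaining equation that mentions U gives: tup3(pair(int, tup3(int, float, int)), pair(S1, float), pair(float, char)) ≐ tup3(T3, pair(pair(T3, tup3(int, float, int)), float), pair(float, char)).
Delete trivial equation int ≐ int.
Decompose tup3/3: pair(int, tup3(int, float, int)) ≐ T3,  pair(S1, float) ≐ pair(pair(T3, tup3(int, float, int)), float),  pair(float, char) ≐ pair(float, char).
Bind T3 := pair(int, tup3(int, float, int)); substituting into the one remaining equation that mentions T3 gives: pair(S1, float) ≐ pair(pair(pair(int, tup3(int, float, int)), tup3(int, float, int)), float).
Decompose pair/2: S1 ≐ pair(pair(int, tup3(int, float, int)), tup3(int, float, int)),  float ≐ float.
Bind S1 := pair(pair(int, tup3(int, float, int)), tup3(int, float, int)); no other remaining equation mentions S1.
Delete trivial equation float ≐ float.
Delete trivial equation pair(float, char) ≐ pair(float, char).
MGU = { R ↦ int, U ↦ tup3(int, float, int), T3 ↦ pair(int, tup3(int, float, int)), S1 ↦ pair(pair(int, tup3(int, float, int)), tup3(int, float, int)) }, so T3 ↦ pair(int, tup3(int, float, int)).

pair(int, tup3(int, float, int))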